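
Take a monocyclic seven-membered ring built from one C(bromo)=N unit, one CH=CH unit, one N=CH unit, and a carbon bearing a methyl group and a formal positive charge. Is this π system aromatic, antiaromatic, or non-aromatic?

Every ring atom contributes a p orbital perpendicular to the ring (each doubly-bonded ring atom is sp² with one p-orbital electron; the doubly-bonded nitrogens are pyridine-type — their lone pairs lie in the ring plane, leaving one electron in the p orbital; the carbocation has an empty p orbital), so the π system is cyclic and fully conjugated.
Adding the contributions, 3 × 2 = 6 from the double-bond units + 0 from the C(methyl)(+) atom = 6.
Since 6 = 4·1 + 2, the ring meets the 4n+2 criterion.

Aromatic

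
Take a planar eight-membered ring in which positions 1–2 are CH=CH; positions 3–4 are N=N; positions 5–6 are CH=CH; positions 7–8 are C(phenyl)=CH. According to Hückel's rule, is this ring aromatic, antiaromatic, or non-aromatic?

Antiaromatic

All ring atoms are sp² and supply a p orbital to the ring (every atom in a ring double bond is sp² and brings one electron to the p orbital; each =N– nitrogen is pyridine-type (lone pair in the sp² plane, one electron in the p orbital)); the conjugation is uninterrupted.
Tallying contributions gives 4 × 2 = 8 from the 4 double-bond units.
With 8 = 4·2 π electrons, Hückel's rule classifies the planar ring as antiaromatic.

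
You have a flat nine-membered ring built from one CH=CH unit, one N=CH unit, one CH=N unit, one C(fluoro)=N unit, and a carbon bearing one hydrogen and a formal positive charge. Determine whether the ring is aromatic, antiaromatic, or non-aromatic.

Every ring atom contributes a p orbital perpendicular to the ring (the double-bond atoms are sp², each contributing one p electron; each =N– nitrogen is pyridine-type (lone pair in the sp² plane, one electron in the p orbital); the carbocation has an empty p orbital), so the π system is cyclic and fully conjugated.
Counting π electrons: 4 × 2 = 8 from the double-bond units + 0 from the CH(+) atom = 8.
A 4n π count (8, n = 2) in a planar conjugated ring means antiaromatic.

Antiaromatic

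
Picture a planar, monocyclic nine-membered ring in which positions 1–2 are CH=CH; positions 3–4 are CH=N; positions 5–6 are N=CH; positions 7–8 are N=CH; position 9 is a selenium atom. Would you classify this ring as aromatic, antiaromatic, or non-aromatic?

Check conjugation: every atom in a ring double bond is sp² and brings one electron to the p orbital; each sp² =N– keeps its lone pair in-plane and puts one electron into the π system; the selenium donates one lone pair from its p orbital — every position has a p orbital, so the cyclic π system is continuous.
Counting π electrons: 4 × 2 = 8 from the double-bond units + 2 from the Se atom = 10.
10 = 4(2) + 2, which satisfies Hückel's 4n+2 rule.

Aromatic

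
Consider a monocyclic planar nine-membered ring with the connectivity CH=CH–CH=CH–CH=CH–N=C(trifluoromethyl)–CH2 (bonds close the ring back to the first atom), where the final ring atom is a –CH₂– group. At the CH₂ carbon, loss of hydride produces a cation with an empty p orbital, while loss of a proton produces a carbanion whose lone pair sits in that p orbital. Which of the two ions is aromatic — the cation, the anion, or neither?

Once that carbon is sp², every ring atom has a p orbital and both ions are fully conjugated.
Cation: 4 × 2 + 0 = 8 π electrons → 4(2), antiaromatic.
Anion: 4 × 2 + 2 = 10 π electrons → 4(2)+2, aromatic.

The anion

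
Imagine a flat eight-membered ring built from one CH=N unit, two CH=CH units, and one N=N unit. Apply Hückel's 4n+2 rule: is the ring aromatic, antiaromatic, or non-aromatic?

Every ring atom contributes a p orbital perpendicular to the ring (every atom in a ring double bond is sp² and brings one electron to the p orbital; each sp² =N– keeps its lone pair in-plane and puts one electron into the π system), so the π system is cyclic and fully conjugated.
π-electron count: 4 × 2 = 8 from the 4 double-bond units.
8 = 4(2); a planar, fully conjugated 4n system is antiaromatic.

Antiaromatic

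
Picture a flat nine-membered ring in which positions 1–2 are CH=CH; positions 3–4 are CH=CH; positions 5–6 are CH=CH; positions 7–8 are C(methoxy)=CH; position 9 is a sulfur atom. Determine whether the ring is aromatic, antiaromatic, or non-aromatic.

Aromatic

Every ring atom contributes a p orbital perpendicular to the ring (each doubly-bonded ring atom is sp² with one p-orbital electron; the sulfur donates one lone pair from its p orbital), so the π system is cyclic and fully conjugated.
Adding the contributions, 4 × 2 = 8 from the double-bond units + 2 from the S atom = 10.
That gives a 4n+2 count (10, n = 2).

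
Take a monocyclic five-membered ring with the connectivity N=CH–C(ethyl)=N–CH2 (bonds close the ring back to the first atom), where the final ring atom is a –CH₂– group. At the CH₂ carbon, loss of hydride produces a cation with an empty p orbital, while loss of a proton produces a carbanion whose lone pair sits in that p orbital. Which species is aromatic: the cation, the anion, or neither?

The anion

Once that carbon is sp², every ring atom has a p orbital and both ions are fully conjugated.
Cation: 2 × 2 + 0 = 4 π electrons → 4(1), antiaromatic.
Anion: 2 × 2 + 2 = 6 π electrons → 4(1)+2, aromatic.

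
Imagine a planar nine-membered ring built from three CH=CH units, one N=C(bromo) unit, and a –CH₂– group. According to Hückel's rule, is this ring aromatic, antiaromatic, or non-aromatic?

Non-aromatic

The CH2 carbon is saturated: the tetrahedral CH₂ carbon is sp³ and has no p orbital in the ring π system. Conjugation is not continuous around the ring.
Hückel's rule only applies to fully conjugated rings, so this one is simply non-aromatic.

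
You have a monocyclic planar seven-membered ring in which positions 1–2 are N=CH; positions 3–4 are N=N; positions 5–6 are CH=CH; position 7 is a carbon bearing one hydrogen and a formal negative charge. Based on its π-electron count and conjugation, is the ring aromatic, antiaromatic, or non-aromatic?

Check conjugation: every atom in a ring double bond is sp² and brings one electron to the p orbital; each sp² =N– keeps its lone pair in-plane and puts one electron into the π system; the carbanion's lone pair occupies the p orbital — every position has a p orbital, so the cyclic π system is continuous.
Tallying contributions gives 3 × 2 = 6 from the double-bond units + 2 from the CH(-) atom = 8.
8 is a 4n count (n = 2), so the planar conjugated ring is antiaromatic.

Antiaromatic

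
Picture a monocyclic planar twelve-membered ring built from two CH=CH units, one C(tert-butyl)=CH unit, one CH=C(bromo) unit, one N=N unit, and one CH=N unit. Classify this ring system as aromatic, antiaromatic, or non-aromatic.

All ring atoms are sp² and supply a p orbital to the ring (every atom in a ring double bond is sp² and brings one electron to the p orbital; each sp² =N– keeps its lone pair in-plane and puts one electron into the π system); the conjugation is uninterrupted.
π-electron count: 6 × 2 = 12 from the 6 double-bond units.
A 4n π count (12, n = 3) in a planar conjugated ring means antiaromatic.

Antiaromatic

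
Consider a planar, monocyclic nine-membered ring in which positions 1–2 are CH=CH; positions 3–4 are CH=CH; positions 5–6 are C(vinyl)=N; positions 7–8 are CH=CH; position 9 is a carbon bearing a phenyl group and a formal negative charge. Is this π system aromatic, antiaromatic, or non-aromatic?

Check conjugation: each doubly-bonded ring atom is sp² with one p-orbital electron; each =N– nitrogen is pyridine-type (lone pair in the sp² plane, one electron in the p orbital); the carbanion's lone pair occupies the p orbital — every position has a p orbital, so the cyclic π system is continuous.
Adding the contributions, 4 × 2 = 8 from the double-bond units + 2 from the C(phenyl)(-) atom = 10.
That gives a 4n+2 count (10, n = 2).

Aromatic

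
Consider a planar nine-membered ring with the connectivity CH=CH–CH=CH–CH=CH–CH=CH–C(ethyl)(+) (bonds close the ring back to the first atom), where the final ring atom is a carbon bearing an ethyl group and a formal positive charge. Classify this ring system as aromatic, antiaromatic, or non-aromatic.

Every ring atom contributes a p orbital perpendicular to the ring (each doubly-bonded ring atom is sp² with one p-orbital electron; the carbocation has an empty p orbital), so the π system is cyclic and fully conjugated.
Adding the contributions, 4 × 2 = 8 from the double-bond units + 0 from the C(ethyl)(+) atom = 8.
8 = 4(2); a planar, fully conjugated 4n system is antiaromatic.

Antiaromatic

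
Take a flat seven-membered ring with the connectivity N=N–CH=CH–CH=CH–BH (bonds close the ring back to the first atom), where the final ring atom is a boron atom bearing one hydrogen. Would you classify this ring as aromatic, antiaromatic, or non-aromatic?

Aromatic

Check conjugation: every atom in a ring double bond is sp² and brings one electron to the p orbital; each =N– nitrogen is pyridine-type (lone pair in the sp² plane, one electron in the p orbital); the boron has an empty p orbital — every position has a p orbital, so the cyclic π system is continuous.
Counting π electrons: 3 × 2 = 6 from the double-bond units + 0 from the BH atom = 6.
That gives a 4n+2 count (6, n = 1).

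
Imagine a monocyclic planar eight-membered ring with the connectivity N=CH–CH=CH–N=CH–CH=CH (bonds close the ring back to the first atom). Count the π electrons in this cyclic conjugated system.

8

Every ring atom contributes a p orbital perpendicular to the ring (every atom in a ring double bond is sp² and brings one electron to the p orbital; the doubly-bonded nitrogens are pyridine-type — their lone pairs lie in the ring plane, leaving one electron in the p orbital), so the π system is cyclic and fully conjugated.
Counting π electrons: 4 × 2 = 8 from the 4 double-bond units.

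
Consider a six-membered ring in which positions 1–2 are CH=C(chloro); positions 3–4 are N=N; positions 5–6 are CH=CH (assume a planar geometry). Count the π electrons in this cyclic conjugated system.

Every ring atom contributes a p orbital perpendicular to the ring (every atom in a ring double bond is sp² and brings one electron to the p orbital; each sp² =N– keeps its lone pair in-plane and puts one electron into the π system), so the π system is cyclic and fully conjugated.
Counting π electrons: 3 × 2 = 6 from the 3 double-bond units.

6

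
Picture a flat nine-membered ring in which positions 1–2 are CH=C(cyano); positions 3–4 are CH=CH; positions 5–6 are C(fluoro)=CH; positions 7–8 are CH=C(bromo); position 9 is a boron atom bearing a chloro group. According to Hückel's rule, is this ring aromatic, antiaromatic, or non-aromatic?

Antiaromatic

Check conjugation: each doubly-bonded ring atom is sp² with one p-orbital electron; the boron has an empty p orbital — every position has a p orbital, so the cyclic π system is continuous.
Counting π electrons: 4 × 2 = 8 from the double-bond units + 0 from the B(chloro) atom = 8.
With 8 = 4·2 π electrons, Hückel's rule classifies the planar ring as antiaromatic.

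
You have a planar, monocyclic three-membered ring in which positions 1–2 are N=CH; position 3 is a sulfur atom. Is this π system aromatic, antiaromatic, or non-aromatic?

Check conjugation: the double-bond atoms are sp², each contributing one p electron; the doubly-bonded nitrogens are pyridine-type — their lone pairs lie in the ring plane, leaving one electron in the p orbital; the sulfur donates one lone pair from its p orbital — every position has a p orbital, so the cyclic π system is continuous.
Tallying contributions gives 1 × 2 = 2 from the double-bond unit + 2 from the S atom = 4.
4 is a 4n count (n = 1), so the planar conjugated ring is antiaromatic.

Antiaromatic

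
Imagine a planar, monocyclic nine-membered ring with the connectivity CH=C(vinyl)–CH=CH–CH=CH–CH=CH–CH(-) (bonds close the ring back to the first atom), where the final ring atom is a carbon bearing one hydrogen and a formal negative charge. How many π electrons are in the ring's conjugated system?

10

Every ring atom contributes a p orbital perpendicular to the ring (every atom in a ring double bond is sp² and brings one electron to the p orbital; the carbanion's lone pair occupies the p orbital), so the π system is cyclic and fully conjugated.
Adding the contributions, 4 × 2 = 8 from the double-bond units + 2 from the CH(-) atom = 10.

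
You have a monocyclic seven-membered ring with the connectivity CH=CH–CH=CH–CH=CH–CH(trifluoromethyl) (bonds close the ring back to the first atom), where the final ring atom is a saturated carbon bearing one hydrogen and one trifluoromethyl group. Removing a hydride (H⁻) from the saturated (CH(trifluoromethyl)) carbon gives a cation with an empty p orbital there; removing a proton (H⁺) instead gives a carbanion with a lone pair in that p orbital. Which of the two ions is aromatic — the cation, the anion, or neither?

The cation

In both ions every ring atom is sp² and contributes a p orbital, so both rings are fully conjugated.
Cation: 3 × 2 + 0 = 6 π electrons → 4(1)+2, aromatic.
Anion: 3 × 2 + 2 = 8 π electrons → 4(2), antiaromatic.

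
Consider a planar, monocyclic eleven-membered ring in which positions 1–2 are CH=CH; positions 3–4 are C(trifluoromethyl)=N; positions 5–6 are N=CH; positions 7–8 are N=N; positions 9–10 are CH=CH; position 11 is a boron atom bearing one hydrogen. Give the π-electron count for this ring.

10

The p orbitals form a continuous loop: each doubly-bonded ring atom is sp² with one p-orbital electron; each sp² =N– keeps its lone pair in-plane and puts one electron into the π system; the boron has an empty p orbital. The ring is fully conjugated.
π-electron count: 5 × 2 = 10 from the double-bond units + 0 from the BH atom = 10.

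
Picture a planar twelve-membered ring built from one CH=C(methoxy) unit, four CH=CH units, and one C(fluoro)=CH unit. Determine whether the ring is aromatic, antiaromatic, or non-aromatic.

Every ring atom contributes a p orbital perpendicular to the ring (each doubly-bonded ring atom is sp² with one p-orbital electron), so the π system is cyclic and fully conjugated.
π-electron count: 6 × 2 = 12 from the 6 double-bond units.
A 4n π count (12, n = 3) in a planar conjugated ring means antiaromatic.

Antiaromatic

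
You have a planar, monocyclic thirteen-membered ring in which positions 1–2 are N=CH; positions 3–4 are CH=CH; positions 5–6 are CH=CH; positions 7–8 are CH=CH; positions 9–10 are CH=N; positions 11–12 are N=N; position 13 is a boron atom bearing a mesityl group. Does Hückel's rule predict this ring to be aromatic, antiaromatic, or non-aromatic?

All ring atoms are sp² and supply a p orbital to the ring (every atom in a ring double bond is sp² and brings one electron to the p orbital; the doubly-bonded nitrogens are pyridine-type — their lone pairs lie in the ring plane, leaving one electron in the p orbital; the boron has an empty p orbital); the conjugation is uninterrupted.
Tallying contributions gives 6 × 2 = 12 from the double-bond units + 0 from the B(mesityl) atom = 12.
A 4n π count (12, n = 3) in a planar conjugated ring means antiaromatic.

Antiaromatic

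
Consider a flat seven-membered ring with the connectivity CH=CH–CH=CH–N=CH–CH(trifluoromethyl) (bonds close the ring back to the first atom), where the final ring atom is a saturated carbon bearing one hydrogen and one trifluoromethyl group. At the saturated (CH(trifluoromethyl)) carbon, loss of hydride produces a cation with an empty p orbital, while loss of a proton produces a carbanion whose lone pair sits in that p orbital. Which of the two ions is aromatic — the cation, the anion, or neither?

In either ion the ring is fully conjugated: every atom, including the new sp² carbon, supplies a p orbital.
Cation: 3 × 2 + 0 = 6 π electrons → 4(1)+2, aromatic.
Anion: 3 × 2 + 2 = 8 π electrons → 4(2), antiaromatic.

The cation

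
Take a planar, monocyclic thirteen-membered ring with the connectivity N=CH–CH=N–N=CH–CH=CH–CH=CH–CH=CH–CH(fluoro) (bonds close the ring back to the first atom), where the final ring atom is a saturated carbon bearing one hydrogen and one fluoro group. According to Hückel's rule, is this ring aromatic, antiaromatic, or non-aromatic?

The CH(fluoro) position has four σ bonds — that saturated carbon is sp³ and has no p orbital in the ring π system — so the cyclic conjugation is interrupted.
A ring that is not fully conjugated cannot be aromatic or antiaromatic regardless of its π-electron count.

Non-aromatic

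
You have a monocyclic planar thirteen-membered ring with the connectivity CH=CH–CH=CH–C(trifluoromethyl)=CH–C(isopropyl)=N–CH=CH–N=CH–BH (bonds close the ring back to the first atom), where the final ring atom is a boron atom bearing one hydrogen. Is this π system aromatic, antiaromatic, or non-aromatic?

All ring atoms are sp² and supply a p orbital to the ring (each doubly-bonded ring atom is sp² with one p-orbital electron; the doubly-bonded nitrogens are pyridine-type — their lone pairs lie in the ring plane, leaving one electron in the p orbital; the boron has an empty p orbital); the conjugation is uninterrupted.
π-electron count: 6 × 2 = 12 from the double-bond units + 0 from the BH atom = 12.
With 12 = 4·3 π electrons, Hückel's rule classifies the planar ring as antiaromatic.

Antiaromatic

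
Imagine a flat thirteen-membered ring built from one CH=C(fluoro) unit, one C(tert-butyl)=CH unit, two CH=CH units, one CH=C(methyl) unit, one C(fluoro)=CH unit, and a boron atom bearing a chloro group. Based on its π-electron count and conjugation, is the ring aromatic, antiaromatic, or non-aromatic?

Check conjugation: the double-bond atoms are sp², each contributing one p electron; the boron has an empty p orbital — every position has a p orbital, so the cyclic π system is continuous.
π-electron count: 6 × 2 = 12 from the double-bond units + 0 from the B(chloro) atom = 12.
12 = 4(3); a planar, fully conjugated 4n system is antiaromatic.

Antiaromatic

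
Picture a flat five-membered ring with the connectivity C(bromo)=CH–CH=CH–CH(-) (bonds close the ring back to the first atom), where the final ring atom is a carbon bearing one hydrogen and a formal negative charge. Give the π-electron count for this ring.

All ring atoms are sp² and supply a p orbital to the ring (every atom in a ring double bond is sp² and brings one electron to the p orbital; the carbanion's lone pair occupies the p orbital); the conjugation is uninterrupted.
Adding the contributions, 2 × 2 = 4 from the double-bond units + 2 from the CH(-) atom = 6.

6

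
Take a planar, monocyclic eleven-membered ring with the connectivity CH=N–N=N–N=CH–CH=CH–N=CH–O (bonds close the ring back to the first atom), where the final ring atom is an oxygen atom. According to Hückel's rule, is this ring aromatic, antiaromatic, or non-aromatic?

Check conjugation: the double-bond atoms are sp², each contributing one p electron; each sp² =N– keeps its lone pair in-plane and puts one electron into the π system; the oxygen donates one lone pair from its p orbital — every position has a p orbital, so the cyclic π system is continuous.
Adding the contributions, 5 × 2 = 10 from the double-bond units + 2 from the O atom = 12.
12 is a 4n count (n = 3), so the planar conjugated ring is antiaromatic.

Antiaromatic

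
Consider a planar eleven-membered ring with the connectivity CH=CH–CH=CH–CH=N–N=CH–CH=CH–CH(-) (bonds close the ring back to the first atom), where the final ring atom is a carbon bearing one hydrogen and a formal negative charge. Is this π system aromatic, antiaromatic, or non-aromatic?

Check conjugation: each doubly-bonded ring atom is sp² with one p-orbital electron; the doubly-bonded nitrogens are pyridine-type — their lone pairs lie in the ring plane, leaving one electron in the p orbital; the carbanion's lone pair occupies the p orbital — every position has a p orbital, so the cyclic π system is continuous.
Counting π electrons: 5 × 2 = 10 from the double-bond units + 2 from the CH(-) atom = 12.
A 4n π count (12, n = 3) in a planar conjugated ring means antiaromatic.

Antiaromatic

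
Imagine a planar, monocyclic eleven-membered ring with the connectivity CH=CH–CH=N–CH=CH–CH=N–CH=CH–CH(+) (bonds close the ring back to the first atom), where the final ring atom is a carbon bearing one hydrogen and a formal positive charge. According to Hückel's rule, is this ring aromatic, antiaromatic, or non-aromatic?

Aromatic

All ring atoms are sp² and supply a p orbital to the ring (each doubly-bonded ring atom is sp² with one p-orbital electron; the doubly-bonded nitrogens are pyridine-type — their lone pairs lie in the ring plane, leaving one electron in the p orbital; the carbocation has an empty p orbital); the conjugation is uninterrupted.
Adding the contributions, 5 × 2 = 10 from the double-bond units + 0 from the CH(+) atom = 10.
Since 10 = 4·2 + 2, the ring meets the 4n+2 criterion.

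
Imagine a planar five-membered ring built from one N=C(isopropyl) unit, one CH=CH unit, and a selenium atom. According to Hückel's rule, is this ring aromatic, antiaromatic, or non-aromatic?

Aromatic

All ring atoms are sp² and supply a p orbital to the ring (every atom in a ring double bond is sp² and brings one electron to the p orbital; each =N– nitrogen is pyridine-type (lone pair in the sp² plane, one electron in the p orbital); the selenium donates one lone pair from its p orbital); the conjugation is uninterrupted.
Tallying contributions gives 2 × 2 = 4 from the double-bond units + 2 from the Se atom = 6.
6 = 4(1) + 2, which satisfies Hückel's 4n+2 rule.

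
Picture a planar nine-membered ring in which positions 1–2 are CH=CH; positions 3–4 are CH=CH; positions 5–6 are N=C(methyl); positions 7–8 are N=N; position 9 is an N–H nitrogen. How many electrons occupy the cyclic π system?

All ring atoms are sp² and supply a p orbital to the ring (every atom in a ring double bond is sp² and brings one electron to the p orbital; each sp² =N– keeps its lone pair in-plane and puts one electron into the π system; the pyrrole-type nitrogen donates its lone pair from the p orbital); the conjugation is uninterrupted.
π-electron count: 4 × 2 = 8 from the double-bond units + 2 from the NH atom = 10.

10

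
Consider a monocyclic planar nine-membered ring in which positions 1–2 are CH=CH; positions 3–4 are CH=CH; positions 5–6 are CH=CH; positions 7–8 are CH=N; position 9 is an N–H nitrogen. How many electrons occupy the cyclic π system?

The p orbitals form a continuous loop: every atom in a ring double bond is sp² and brings one electron to the p orbital; each sp² =N– keeps its lone pair in-plane and puts one electron into the π system; the pyrrole-type nitrogen donates its lone pair from the p orbital. The ring is fully conjugated.
Adding the contributions, 4 × 2 = 8 from the double-bond units + 2 from the NH atom = 10.

10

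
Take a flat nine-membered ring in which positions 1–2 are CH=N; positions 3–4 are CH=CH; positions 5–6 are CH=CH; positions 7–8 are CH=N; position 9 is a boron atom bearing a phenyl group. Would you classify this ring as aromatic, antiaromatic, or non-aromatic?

Every ring atom contributes a p orbital perpendicular to the ring (the double-bond atoms are sp², each contributing one p electron; the doubly-bonded nitrogens are pyridine-type — their lone pairs lie in the ring plane, leaving one electron in the p orbital; the boron has an empty p orbital), so the π system is cyclic and fully conjugated.
Adding the contributions, 4 × 2 = 8 from the double-bond units + 0 from the B(phenyl) atom = 8.
8 is a 4n count (n = 2), so the planar conjugated ring is antiaromatic.

Antiaromatic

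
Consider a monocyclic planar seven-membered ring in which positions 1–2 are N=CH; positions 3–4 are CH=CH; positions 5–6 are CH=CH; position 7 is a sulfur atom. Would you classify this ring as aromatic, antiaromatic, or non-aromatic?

Every ring atom contributes a p orbital perpendicular to the ring (every atom in a ring double bond is sp² and brings one electron to the p orbital; the doubly-bonded nitrogens are pyridine-type — their lone pairs lie in the ring plane, leaving one electron in the p orbital; the sulfur donates one lone pair from its p orbital), so the π system is cyclic and fully conjugated.
π-electron count: 3 × 2 = 6 from the double-bond units + 2 from the S atom = 8.
A 4n π count (8, n = 2) in a planar conjugated ring means antiaromatic.

Antiaromatic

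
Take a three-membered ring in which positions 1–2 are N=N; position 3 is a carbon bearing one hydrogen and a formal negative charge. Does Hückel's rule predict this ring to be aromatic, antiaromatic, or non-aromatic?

Antiaromatic

All ring atoms are sp² and supply a p orbital to the ring (each doubly-bonded ring atom is sp² with one p-orbital electron; the doubly-bonded nitrogens are pyridine-type — their lone pairs lie in the ring plane, leaving one electron in the p orbital; the carbanion's lone pair occupies the p orbital); the conjugation is uninterrupted.
Counting π electrons: 1 × 2 = 2 from the double-bond unit + 2 from the CH(-) atom = 4.
A 4n π count (4, n = 1) in a planar conjugated ring means antiaromatic.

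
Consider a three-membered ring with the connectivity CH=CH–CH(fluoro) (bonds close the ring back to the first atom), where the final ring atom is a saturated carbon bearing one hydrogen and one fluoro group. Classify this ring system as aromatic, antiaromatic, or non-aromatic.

At the CH(fluoro) position, that saturated carbon is sp³ and has no p orbital in the ring π system; the ring's p-orbital overlap is broken there.
Without a continuous loop of overlapping p orbitals the Hückel electron count never comes into play.

Non-aromatic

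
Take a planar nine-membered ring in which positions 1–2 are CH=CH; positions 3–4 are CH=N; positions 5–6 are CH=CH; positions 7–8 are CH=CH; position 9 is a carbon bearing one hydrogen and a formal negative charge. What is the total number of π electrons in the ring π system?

The p orbitals form a continuous loop: the double-bond atoms are sp², each contributing one p electron; each sp² =N– keeps its lone pair in-plane and puts one electron into the π system; the carbanion's lone pair occupies the p orbital. The ring is fully conjugated.
Counting π electrons: 4 × 2 = 8 from the double-bond units + 2 from the CH(-) atom = 10.

10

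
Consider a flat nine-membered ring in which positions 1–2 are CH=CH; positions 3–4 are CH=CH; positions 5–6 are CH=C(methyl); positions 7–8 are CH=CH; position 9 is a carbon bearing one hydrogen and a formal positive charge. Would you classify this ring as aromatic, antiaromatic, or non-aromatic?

Every ring atom contributes a p orbital perpendicular to the ring (the double-bond atoms are sp², each contributing one p electron; the carbocation has an empty p orbital), so the π system is cyclic and fully conjugated.
Tallying contributions gives 4 × 2 = 8 from the double-bond units + 0 from the CH(+) atom = 8.
8 is a 4n count (n = 2), so the planar conjugated ring is antiaromatic.

Antiaromatic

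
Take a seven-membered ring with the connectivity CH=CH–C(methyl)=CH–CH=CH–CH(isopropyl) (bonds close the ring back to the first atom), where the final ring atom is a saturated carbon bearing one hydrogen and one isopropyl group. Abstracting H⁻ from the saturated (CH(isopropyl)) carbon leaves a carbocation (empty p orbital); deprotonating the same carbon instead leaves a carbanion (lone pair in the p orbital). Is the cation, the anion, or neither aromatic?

The cation

In either ion the ring is fully conjugated: every atom, including the new sp² carbon, supplies a p orbital.
Cation: 3 × 2 + 0 = 6 π electrons → 4(1)+2, aromatic.
Anion: 3 × 2 + 2 = 8 π electrons → 4(2), antiaromatic.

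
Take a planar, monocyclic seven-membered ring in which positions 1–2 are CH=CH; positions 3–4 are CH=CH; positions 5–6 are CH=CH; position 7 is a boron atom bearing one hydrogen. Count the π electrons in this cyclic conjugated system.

All ring atoms are sp² and supply a p orbital to the ring (each doubly-bonded ring atom is sp² with one p-orbital electron; the boron has an empty p orbital); the conjugation is uninterrupted.
π-electron count: 3 × 2 = 6 from the double-bond units + 0 from the BH atom = 6.

6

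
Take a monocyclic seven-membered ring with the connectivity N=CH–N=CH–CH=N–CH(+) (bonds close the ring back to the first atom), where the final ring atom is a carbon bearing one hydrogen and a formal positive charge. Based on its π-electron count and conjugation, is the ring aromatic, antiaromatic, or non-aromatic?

Check conjugation: the double-bond atoms are sp², each contributing one p electron; each sp² =N– keeps its lone pair in-plane and puts one electron into the π system; the carbocation has an empty p orbital — every position has a p orbital, so the cyclic π system is continuous.
π-electron count: 3 × 2 = 6 from the double-bond units + 0 from the CH(+) atom = 6.
6 = 4(1) + 2, which satisfies Hückel's 4n+2 rule.

Aromatic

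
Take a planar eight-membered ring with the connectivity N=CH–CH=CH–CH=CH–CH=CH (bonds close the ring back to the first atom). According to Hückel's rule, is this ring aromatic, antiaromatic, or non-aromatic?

Antiaromatic

Check conjugation: the double-bond atoms are sp², each contributing one p electron; each =N– nitrogen is pyridine-type (lone pair in the sp² plane, one electron in the p orbital) — every position has a p orbital, so the cyclic π system is continuous.
π-electron count: 4 × 2 = 8 from the 4 double-bond units.
8 = 4(2); a planar, fully conjugated 4n system is antiaromatic.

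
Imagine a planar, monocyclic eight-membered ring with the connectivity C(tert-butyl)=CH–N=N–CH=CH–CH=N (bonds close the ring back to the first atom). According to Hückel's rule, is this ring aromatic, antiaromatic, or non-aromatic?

Antiaromatic

Check conjugation: each doubly-bonded ring atom is sp² with one p-orbital electron; the doubly-bonded nitrogens are pyridine-type — their lone pairs lie in the ring plane, leaving one electron in the p orbital — every position has a p orbital, so the cyclic π system is continuous.
Tallying contributions gives 4 × 2 = 8 from the 4 double-bond units.
8 = 4(2); a planar, fully conjugated 4n system is antiaromatic.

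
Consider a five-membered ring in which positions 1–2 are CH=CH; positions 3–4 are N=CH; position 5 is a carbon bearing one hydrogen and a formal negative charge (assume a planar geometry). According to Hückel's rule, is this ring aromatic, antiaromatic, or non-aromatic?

Aromatic

Check conjugation: each doubly-bonded ring atom is sp² with one p-orbital electron; each sp² =N– keeps its lone pair in-plane and puts one electron into the π system; the carbanion's lone pair occupies the p orbital — every position has a p orbital, so the cyclic π system is continuous.
Adding the contributions, 2 × 2 = 4 from the double-bond units + 2 from the CH(-) atom = 6.
Since 6 = 4·1 + 2, the ring meets the 4n+2 criterion.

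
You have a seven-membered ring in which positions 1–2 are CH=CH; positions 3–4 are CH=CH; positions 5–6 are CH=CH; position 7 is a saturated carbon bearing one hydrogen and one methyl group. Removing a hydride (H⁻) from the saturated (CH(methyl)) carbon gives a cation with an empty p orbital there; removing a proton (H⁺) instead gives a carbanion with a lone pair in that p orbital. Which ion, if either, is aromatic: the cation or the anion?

The cation

In both ions every ring atom is sp² and contributes a p orbital, so both rings are fully conjugated.
Cation: 3 × 2 + 0 = 6 π electrons → 4(1)+2, aromatic.
Anion: 3 × 2 + 2 = 8 π electrons → 4(2), antiaromatic.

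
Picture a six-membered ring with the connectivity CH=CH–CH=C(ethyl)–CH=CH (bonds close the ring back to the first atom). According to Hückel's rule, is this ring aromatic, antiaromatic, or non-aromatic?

Aromatic

Every ring atom contributes a p orbital perpendicular to the ring (each doubly-bonded ring atom is sp² with one p-orbital electron), so the π system is cyclic and fully conjugated.
π-electron count: 3 × 2 = 6 from the 3 double-bond units.
6 = 4(1) + 2, which satisfies Hückel's 4n+2 rule.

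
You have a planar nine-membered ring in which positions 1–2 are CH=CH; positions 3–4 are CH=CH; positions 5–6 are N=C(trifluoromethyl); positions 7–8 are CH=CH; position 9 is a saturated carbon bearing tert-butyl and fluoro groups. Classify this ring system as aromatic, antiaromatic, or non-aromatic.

Non-aromatic

The C(tert-butyl)(fluoro) carbon is saturated: that saturated carbon is sp³ and has no p orbital in the ring π system. Conjugation is not continuous around the ring.
Broken conjugation rules out both aromaticity and antiaromaticity.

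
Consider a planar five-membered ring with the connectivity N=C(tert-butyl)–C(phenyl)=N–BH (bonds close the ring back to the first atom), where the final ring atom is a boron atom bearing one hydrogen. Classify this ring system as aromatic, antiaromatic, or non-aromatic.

Check conjugation: each doubly-bonded ring atom is sp² with one p-orbital electron; the doubly-bonded nitrogens are pyridine-type — their lone pairs lie in the ring plane, leaving one electron in the p orbital; the boron has an empty p orbital — every position has a p orbital, so the cyclic π system is continuous.
Tallying contributions gives 2 × 2 = 4 from the double-bond units + 0 from the BH atom = 4.
A 4n π count (4, n = 1) in a planar conjugated ring means antiaromatic.

Antiaromatic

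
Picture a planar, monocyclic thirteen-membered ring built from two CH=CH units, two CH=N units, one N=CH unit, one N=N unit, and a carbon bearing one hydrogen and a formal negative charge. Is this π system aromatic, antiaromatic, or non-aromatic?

Aromatic

All ring atoms are sp² and supply a p orbital to the ring (each doubly-bonded ring atom is sp² with one p-orbital electron; each =N– nitrogen is pyridine-type (lone pair in the sp² plane, one electron in the p orbital); the carbanion's lone pair occupies the p orbital); the conjugation is uninterrupted.
Counting π electrons: 6 × 2 = 12 from the double-bond units + 2 from the CH(-) atom = 14.
That gives a 4n+2 count (14, n = 3).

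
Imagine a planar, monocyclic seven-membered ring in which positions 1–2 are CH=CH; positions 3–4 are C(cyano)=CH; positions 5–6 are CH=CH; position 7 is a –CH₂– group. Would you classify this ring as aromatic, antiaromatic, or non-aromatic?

The CH2 carbon is saturated: the tetrahedral CH₂ carbon is sp³ and has no p orbital in the ring π system. Conjugation is not continuous around the ring.
Without a continuous loop of overlapping p orbitals the Hückel electron count never comes into play.

Non-aromatic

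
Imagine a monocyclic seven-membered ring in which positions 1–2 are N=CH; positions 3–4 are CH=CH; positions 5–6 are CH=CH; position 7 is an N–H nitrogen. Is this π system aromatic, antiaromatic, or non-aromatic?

Antiaromatic

Check conjugation: the double-bond atoms are sp², each contributing one p electron; each =N– nitrogen is pyridine-type (lone pair in the sp² plane, one electron in the p orbital); the pyrrole-type nitrogen donates its lone pair from the p orbital — every position has a p orbital, so the cyclic π system is continuous.
Tallying contributions gives 3 × 2 = 6 from the double-bond units + 2 from the NH atom = 8.
8 = 4(2); a planar, fully conjugated 4n system is antiaromatic.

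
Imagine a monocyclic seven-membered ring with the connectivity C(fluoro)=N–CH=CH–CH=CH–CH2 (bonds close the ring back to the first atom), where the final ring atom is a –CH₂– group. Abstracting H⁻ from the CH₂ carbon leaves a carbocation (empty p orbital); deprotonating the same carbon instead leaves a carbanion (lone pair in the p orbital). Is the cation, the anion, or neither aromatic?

Both ions have a continuous loop of p orbitals — each ring atom is sp².
Cation: 3 × 2 + 0 = 6 π electrons → 4(1)+2, aromatic.
Anion: 3 × 2 + 2 = 8 π electrons → 4(2), antiaromatic.

The cation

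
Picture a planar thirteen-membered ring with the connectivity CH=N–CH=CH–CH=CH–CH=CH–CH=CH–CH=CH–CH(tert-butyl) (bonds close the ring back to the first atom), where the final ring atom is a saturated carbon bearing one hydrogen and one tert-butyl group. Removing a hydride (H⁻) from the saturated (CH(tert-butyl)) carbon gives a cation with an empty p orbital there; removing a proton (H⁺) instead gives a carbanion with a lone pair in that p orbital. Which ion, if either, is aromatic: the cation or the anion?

Once that carbon is sp², every ring atom has a p orbital and both ions are fully conjugated.
Cation: 6 × 2 + 0 = 12 π electrons → 4(3), antiaromatic.
Anion: 6 × 2 + 2 = 14 π electrons → 4(3)+2, aromatic.

The anion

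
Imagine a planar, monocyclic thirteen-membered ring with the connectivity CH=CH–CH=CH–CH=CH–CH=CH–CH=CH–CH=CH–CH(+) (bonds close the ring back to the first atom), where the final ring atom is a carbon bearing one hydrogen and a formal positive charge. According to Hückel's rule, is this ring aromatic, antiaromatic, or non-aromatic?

All ring atoms are sp² and supply a p orbital to the ring (every atom in a ring double bond is sp² and brings one electron to the p orbital; the carbocation has an empty p orbital); the conjugation is uninterrupted.
Adding the contributions, 6 × 2 = 12 from the double-bond units + 0 from the CH(+) atom = 12.
A 4n π count (12, n = 3) in a planar conjugated ring means antiaromatic.

Antiaromatic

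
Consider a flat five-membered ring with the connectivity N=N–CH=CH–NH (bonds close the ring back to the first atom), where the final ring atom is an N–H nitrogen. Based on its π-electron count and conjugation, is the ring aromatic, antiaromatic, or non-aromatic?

Every ring atom contributes a p orbital perpendicular to the ring (each doubly-bonded ring atom is sp² with one p-orbital electron; each =N– nitrogen is pyridine-type (lone pair in the sp² plane, one electron in the p orbital); the pyrrole-type nitrogen donates its lone pair from the p orbital), so the π system is cyclic and fully conjugated.
π-electron count: 2 × 2 = 4 from the double-bond units + 2 from the NH atom = 6.
6 = 4(1) + 2, which satisfies Hückel's 4n+2 rule.

Aromatic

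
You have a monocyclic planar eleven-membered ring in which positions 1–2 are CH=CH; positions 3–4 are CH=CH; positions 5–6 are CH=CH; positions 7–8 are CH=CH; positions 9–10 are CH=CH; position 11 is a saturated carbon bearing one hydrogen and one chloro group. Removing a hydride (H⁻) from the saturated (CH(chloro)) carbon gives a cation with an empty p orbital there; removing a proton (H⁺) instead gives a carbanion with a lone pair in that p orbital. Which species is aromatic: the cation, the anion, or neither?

The cation

In either ion the ring is fully conjugated: every atom, including the new sp² carbon, supplies a p orbital.
Cation: 5 × 2 + 0 = 10 π electrons → 4(2)+2, aromatic.
Anion: 5 × 2 + 2 = 12 π electrons → 4(3), antiaromatic.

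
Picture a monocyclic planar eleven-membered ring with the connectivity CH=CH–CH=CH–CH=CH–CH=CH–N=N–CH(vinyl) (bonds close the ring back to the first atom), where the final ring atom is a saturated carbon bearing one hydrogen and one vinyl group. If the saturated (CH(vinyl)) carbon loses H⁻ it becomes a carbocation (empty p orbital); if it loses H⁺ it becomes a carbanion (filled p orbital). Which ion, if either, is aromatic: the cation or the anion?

Once that carbon is sp², every ring atom has a p orbital and both ions are fully conjugated.
Cation: 5 × 2 + 0 = 10 π electrons → 4(2)+2, aromatic.
Anion: 5 × 2 + 2 = 12 π electrons → 4(3), antiaromatic.

The cation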